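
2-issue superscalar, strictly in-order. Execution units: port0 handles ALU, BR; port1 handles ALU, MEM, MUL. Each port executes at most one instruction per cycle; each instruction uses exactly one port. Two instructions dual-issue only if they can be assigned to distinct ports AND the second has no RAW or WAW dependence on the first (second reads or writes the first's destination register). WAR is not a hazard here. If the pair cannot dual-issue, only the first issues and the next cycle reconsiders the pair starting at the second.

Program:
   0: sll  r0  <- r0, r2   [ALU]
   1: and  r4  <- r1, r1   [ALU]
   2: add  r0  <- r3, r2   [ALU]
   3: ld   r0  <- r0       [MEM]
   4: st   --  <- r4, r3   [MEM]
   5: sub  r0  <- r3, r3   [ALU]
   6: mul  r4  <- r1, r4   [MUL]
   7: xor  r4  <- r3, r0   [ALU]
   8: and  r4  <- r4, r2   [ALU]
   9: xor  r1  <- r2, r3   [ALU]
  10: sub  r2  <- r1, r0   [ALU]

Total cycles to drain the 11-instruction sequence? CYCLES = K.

CYCLES = 8

[0] i0+i1  sll+and  -- 2-wide
[1] i2  add  -- RAW+WAW r0
[2] i3  ld  -- no-port MEM/MEM
[3] i4+i5  st+sub  -- 2-wide
[4] i6  mul  -- WAW r4
[5] i7  xor  -- RAW+WAW r4
[6] i8+i9  and+xor  -- 2-wide
[7] i10  sub  -- tail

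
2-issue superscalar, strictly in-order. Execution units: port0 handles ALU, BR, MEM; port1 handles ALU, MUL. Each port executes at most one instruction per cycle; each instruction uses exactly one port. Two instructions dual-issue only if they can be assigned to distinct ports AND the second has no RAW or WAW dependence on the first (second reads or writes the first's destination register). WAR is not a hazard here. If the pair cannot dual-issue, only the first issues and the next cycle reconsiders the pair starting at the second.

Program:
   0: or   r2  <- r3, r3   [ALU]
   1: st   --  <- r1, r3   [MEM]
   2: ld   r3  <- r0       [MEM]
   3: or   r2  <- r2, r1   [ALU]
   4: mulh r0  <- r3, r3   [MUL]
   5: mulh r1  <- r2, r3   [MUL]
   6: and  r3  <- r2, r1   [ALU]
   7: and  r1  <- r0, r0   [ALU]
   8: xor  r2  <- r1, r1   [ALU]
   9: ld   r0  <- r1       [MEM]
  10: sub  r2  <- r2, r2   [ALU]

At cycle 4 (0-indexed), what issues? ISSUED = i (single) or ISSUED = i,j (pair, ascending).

[0] i0,i1  or st  -- 2-wide
[1] i2,i3  ld or  -- 2-wide
[2] i4  mulh  -- no-port MUL/MUL
[3] i5  mulh  -- RAW r1
[4] i6,i7  and and  -- 2-wide
[5] i8,i9  xor ld  -- 2-wide
[6] i10  sub  -- tail

ISSUED = 6,7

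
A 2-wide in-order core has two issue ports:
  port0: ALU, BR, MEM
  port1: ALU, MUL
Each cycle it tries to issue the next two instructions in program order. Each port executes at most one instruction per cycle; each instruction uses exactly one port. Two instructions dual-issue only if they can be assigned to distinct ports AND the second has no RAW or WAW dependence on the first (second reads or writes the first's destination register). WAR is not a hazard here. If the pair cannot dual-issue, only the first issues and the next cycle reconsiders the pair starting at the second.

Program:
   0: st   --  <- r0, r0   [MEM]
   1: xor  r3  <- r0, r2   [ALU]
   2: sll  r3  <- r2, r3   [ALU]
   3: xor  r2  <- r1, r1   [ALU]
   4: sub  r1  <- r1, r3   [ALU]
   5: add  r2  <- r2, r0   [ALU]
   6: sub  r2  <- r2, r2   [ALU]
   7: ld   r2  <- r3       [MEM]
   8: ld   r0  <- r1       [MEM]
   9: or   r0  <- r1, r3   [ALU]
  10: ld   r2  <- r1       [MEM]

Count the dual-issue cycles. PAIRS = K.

0. st.MEM xor.ALU @i0,i1  | dual
1. sll.ALU xor.ALU @i2,i3  | dual
2. sub.ALU add.ALU @i4,i5  | dual
3. sub.ALU @i6  | WAW r2
4. ld.MEM @i7  | no-port MEM/MEM
5. ld.MEM @i8  | WAW r0
6. or.ALU ld.MEM @i9,i10  | dual

PAIRS = 4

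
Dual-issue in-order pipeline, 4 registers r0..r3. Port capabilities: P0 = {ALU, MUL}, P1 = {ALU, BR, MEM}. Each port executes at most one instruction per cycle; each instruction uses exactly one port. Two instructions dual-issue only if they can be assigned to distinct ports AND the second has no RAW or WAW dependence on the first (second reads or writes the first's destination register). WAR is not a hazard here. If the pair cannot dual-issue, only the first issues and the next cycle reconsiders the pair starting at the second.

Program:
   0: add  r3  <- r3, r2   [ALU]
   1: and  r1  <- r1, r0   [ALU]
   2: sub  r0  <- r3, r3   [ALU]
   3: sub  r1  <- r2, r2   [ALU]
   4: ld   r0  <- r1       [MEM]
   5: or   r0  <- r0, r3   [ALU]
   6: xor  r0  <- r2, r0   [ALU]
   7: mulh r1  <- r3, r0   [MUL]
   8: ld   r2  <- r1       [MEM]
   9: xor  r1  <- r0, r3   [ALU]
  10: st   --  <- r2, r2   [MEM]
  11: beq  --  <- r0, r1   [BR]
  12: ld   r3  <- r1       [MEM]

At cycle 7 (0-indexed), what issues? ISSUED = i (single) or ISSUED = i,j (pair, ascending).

ISSUED = 10

[0] i0+i1  add.ALU/and.ALU  -- pair
[1] i2+i3  sub.ALU/sub.ALU  -- pair
[2] i4  ld.MEM  -- RAW+WAW r0
[3] i5  or.ALU  -- RAW+WAW r0
[4] i6  xor.ALU  -- RAW r0
[5] i7  mulh.MUL  -- RAW r1
[6] i8+i9  ld.MEM/xor.ALU  -- pair
[7] i10  st.MEM  -- no-port MEM/BR
[8] i11  beq.BR  -- no-port BR/MEM
[9] i12  ld.MEM  -- tail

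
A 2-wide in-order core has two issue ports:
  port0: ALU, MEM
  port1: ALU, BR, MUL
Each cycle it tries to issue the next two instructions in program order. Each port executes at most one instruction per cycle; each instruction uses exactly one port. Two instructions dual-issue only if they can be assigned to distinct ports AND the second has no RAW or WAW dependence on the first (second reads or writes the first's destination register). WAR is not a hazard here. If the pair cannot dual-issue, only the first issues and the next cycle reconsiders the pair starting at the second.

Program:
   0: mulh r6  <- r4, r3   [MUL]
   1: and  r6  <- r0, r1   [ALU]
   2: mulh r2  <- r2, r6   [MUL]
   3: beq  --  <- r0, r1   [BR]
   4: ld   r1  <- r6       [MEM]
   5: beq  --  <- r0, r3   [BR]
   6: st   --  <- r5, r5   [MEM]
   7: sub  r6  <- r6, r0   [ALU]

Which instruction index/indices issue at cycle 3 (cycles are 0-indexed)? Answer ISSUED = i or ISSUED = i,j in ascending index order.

ISSUED = 3,4

0. mulh @i0  | WAW r6
1. and @i1  | RAW r6
2. mulh @i2  | no-port MUL/BR
3. beq/ld @i3/i4  | dual
4. beq/st @i5/i6  | dual
5. sub @i7  | tail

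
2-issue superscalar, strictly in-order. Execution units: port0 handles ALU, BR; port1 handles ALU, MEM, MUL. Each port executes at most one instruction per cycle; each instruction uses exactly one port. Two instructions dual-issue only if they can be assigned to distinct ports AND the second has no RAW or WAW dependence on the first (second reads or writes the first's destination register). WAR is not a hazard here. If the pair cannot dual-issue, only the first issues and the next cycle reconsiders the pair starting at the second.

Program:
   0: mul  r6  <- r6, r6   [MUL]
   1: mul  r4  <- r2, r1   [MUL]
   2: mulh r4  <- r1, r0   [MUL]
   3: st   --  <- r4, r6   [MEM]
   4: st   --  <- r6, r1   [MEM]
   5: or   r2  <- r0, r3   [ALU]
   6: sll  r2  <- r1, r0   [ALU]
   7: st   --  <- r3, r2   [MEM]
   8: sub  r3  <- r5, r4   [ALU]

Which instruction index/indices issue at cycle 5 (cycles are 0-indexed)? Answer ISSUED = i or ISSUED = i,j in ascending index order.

ISSUED = 6

0. mul.MUL @i0  | no-port MUL/MUL
1. mul.MUL @i1  | no-port MUL/MUL
2. mulh.MUL @i2  | no-port MUL/MEM
3. st.MEM @i3  | no-port MEM/MEM
4. st.MEM+or.ALU @i4,i5  | 2-wide
5. sll.ALU @i6  | RAW r2
6. st.MEM+sub.ALU @i7,i8  | 2-wide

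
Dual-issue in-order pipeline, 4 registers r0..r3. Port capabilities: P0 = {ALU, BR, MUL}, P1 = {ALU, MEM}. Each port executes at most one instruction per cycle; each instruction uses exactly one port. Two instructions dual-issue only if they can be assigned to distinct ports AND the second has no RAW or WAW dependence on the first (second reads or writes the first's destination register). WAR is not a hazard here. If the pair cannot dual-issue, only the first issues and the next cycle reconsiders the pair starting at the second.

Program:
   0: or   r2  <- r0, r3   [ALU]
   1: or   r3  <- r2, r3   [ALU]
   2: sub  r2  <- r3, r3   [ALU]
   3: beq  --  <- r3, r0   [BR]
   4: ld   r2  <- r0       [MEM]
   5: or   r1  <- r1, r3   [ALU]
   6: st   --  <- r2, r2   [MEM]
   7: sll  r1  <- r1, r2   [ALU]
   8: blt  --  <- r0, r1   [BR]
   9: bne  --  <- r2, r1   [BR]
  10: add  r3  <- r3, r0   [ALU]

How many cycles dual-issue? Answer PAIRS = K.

t=0 i0:or ; RAW r2
t=1 i1:or ; RAW r3
t=2 i2&i3:sub beq ; pair
t=3 i4&i5:ld or ; pair
t=4 i6&i7:st sll ; pair
t=5 i8:blt ; no-port BR/BR
t=6 i9&i10:bne add ; pair

PAIRS = 4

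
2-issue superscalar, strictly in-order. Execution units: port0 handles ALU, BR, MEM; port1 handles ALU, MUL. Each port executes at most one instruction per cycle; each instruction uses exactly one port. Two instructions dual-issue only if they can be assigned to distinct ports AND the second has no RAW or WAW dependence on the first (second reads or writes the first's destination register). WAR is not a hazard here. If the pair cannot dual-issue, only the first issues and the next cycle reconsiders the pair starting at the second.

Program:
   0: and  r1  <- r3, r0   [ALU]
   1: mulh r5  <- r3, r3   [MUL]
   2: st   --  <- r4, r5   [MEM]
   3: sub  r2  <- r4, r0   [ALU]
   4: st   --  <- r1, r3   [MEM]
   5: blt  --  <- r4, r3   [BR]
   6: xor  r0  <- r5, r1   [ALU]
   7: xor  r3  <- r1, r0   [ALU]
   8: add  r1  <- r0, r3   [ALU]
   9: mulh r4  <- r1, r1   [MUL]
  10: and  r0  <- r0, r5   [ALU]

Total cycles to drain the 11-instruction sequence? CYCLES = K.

CYCLES = 7

0. and.ALU/mulh.MUL @i0+i1  | 2-wide
1. st.MEM/sub.ALU @i2+i3  | 2-wide
2. st.MEM @i4  | no-port MEM/BR
3. blt.BR/xor.ALU @i5+i6  | 2-wide
4. xor.ALU @i7  | RAW r3
5. add.ALU @i8  | RAW r1
6. mulh.MUL/and.ALU @i9+i10  | 2-wide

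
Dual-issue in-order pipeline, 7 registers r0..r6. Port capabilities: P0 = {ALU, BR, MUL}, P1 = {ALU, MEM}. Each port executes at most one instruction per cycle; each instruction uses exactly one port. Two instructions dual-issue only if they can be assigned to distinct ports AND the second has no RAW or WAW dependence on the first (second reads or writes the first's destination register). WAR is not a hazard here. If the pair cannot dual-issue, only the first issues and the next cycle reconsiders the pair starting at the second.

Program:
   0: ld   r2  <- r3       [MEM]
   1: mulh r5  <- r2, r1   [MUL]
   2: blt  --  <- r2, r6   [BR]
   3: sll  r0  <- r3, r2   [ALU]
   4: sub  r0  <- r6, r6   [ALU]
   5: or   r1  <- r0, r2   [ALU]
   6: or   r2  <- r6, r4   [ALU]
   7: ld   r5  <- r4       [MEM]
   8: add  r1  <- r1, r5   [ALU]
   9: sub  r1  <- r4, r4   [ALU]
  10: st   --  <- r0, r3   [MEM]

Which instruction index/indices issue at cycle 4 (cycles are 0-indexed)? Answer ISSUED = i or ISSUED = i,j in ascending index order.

#0 head=0: ld i0 RAW r2
#1 head=1: mulh i1 no-port MUL/BR
#2 head=2: blt sll i2/i3 dual
#3 head=4: sub i4 RAW r0
#4 head=5: or or i5/i6 dual
#5 head=7: ld i7 RAW r5
#6 head=8: add i8 WAW r1
#7 head=9: sub st i9/i10 dual

ISSUED = 5,6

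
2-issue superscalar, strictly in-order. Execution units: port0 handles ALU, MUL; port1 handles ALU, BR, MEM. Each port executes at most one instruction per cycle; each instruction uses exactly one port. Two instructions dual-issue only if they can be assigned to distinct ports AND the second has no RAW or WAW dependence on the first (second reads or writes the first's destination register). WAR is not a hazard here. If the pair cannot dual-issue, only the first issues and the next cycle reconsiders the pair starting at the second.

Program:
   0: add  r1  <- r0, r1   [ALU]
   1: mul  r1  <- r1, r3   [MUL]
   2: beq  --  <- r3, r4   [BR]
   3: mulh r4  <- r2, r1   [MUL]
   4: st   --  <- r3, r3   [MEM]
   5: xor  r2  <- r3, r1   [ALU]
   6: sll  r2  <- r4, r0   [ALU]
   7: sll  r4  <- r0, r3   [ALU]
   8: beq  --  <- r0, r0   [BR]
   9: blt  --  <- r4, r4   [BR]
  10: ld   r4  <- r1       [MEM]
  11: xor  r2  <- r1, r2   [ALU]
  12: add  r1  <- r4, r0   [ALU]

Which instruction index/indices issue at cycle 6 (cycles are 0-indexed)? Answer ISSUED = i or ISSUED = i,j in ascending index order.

ISSUED = 9

  cy0 -> i0 (add.ALU) RAW+WAW r1
  cy1 -> i1+i2 (mul.MUL/beq.BR) 2-wide
  cy2 -> i3+i4 (mulh.MUL/st.MEM) 2-wide
  cy3 -> i5 (xor.ALU) WAW r2
  cy4 -> i6+i7 (sll.ALU/sll.ALU) 2-wide
  cy5 -> i8 (beq.BR) no-port BR/BR
  cy6 -> i9 (blt.BR) no-port BR/MEM
  cy7 -> i10+i11 (ld.MEM/xor.ALU) 2-wide
  cy8 -> i12 (add.ALU) tail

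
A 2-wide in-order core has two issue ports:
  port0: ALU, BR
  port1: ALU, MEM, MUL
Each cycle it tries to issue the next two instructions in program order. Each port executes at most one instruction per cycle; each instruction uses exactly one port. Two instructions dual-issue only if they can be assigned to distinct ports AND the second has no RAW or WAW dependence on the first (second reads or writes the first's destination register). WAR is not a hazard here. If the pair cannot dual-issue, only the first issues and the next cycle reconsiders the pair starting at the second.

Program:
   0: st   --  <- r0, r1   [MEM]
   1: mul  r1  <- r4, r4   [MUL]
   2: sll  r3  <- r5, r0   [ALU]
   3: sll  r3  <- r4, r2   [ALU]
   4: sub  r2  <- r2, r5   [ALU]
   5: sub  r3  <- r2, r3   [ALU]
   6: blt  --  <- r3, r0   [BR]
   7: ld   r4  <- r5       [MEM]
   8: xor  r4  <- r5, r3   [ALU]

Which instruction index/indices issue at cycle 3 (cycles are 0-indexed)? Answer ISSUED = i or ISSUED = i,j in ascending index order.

0. st.MEM @i0  | no-port MEM/MUL
1. mul.MUL+sll.ALU @i1,i2  | 2-wide
2. sll.ALU+sub.ALU @i3,i4  | 2-wide
3. sub.ALU @i5  | RAW r3
4. blt.BR+ld.MEM @i6,i7  | 2-wide
5. xor.ALU @i8  | tail

ISSUED = 5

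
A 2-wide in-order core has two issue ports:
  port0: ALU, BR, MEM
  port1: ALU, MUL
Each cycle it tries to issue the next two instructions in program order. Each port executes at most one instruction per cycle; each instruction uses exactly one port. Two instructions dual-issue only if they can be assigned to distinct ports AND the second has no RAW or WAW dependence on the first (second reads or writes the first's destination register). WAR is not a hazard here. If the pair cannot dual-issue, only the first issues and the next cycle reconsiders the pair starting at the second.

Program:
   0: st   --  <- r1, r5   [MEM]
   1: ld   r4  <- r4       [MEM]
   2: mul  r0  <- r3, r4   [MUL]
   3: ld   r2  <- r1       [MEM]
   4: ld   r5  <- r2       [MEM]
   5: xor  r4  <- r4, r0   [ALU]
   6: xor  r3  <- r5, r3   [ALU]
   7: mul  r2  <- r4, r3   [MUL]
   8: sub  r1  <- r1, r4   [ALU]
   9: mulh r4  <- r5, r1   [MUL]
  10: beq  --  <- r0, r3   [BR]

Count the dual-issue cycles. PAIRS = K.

#0 head=0: st.MEM i0 no-port MEM/MEM
#1 head=1: ld.MEM i1 RAW r4
#2 head=2: mul.MUL+ld.MEM i2/i3 dual
#3 head=4: ld.MEM+xor.ALU i4/i5 dual
#4 head=6: xor.ALU i6 RAW r3
#5 head=7: mul.MUL+sub.ALU i7/i8 dual
#6 head=9: mulh.MUL+beq.BR i9/i10 dual

PAIRS = 4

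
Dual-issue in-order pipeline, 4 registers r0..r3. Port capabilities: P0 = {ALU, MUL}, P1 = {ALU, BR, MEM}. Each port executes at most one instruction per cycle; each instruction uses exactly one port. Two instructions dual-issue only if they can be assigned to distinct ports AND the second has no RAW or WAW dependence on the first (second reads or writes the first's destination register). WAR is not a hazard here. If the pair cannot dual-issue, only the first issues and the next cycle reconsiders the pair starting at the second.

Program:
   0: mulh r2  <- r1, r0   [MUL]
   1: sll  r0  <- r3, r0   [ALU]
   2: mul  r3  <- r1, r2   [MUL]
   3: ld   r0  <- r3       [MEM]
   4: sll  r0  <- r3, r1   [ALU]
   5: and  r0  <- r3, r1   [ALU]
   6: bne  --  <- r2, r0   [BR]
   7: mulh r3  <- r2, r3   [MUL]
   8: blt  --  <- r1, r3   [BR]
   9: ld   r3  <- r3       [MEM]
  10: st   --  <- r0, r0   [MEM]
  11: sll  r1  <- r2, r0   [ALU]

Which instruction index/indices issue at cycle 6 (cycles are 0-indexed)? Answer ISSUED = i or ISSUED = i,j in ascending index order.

[0] i0/i1  mulh.MUL sll.ALU  -- 2-wide
[1] i2  mul.MUL  -- RAW r3
[2] i3  ld.MEM  -- WAW r0
[3] i4  sll.ALU  -- WAW r0
[4] i5  and.ALU  -- RAW r0
[5] i6/i7  bne.BR mulh.MUL  -- 2-wide
[6] i8  blt.BR  -- no-port BR/MEM
[7] i9  ld.MEM  -- no-port MEM/MEM
[8] i10/i11  st.MEM sll.ALU  -- 2-wide

ISSUED = 8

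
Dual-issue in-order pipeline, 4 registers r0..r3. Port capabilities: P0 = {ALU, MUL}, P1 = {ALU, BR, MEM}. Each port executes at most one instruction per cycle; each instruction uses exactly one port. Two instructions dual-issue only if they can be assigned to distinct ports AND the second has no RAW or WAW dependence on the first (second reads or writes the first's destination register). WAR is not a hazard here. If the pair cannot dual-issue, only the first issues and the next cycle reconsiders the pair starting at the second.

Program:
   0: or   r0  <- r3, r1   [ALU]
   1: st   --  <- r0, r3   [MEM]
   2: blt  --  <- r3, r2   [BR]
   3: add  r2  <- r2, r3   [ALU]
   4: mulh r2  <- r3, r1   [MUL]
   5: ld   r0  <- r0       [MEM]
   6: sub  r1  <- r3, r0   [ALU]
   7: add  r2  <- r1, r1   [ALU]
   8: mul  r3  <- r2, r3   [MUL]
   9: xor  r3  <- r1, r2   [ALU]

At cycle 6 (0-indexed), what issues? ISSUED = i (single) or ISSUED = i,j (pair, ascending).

#0 head=0: or i0 RAW r0
#1 head=1: st i1 no-port MEM/BR
#2 head=2: blt+add i2+i3 2-wide
#3 head=4: mulh+ld i4+i5 2-wide
#4 head=6: sub i6 RAW r1
#5 head=7: add i7 RAW r2
#6 head=8: mul i8 WAW r3
#7 head=9: xor i9 tail

ISSUED = 8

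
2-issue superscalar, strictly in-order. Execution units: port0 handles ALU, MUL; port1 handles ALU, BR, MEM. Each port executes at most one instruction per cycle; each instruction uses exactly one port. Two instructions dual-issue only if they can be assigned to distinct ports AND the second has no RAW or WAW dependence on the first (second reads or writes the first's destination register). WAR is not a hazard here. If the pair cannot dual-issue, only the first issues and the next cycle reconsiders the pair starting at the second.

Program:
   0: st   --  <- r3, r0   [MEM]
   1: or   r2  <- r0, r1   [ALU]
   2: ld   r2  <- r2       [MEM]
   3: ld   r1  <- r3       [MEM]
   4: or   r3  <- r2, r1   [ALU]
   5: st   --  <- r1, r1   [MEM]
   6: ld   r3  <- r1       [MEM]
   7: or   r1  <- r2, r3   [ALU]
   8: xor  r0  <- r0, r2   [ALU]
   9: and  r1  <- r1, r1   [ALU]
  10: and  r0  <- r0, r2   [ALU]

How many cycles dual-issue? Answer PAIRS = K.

#0 head=0: st.MEM+or.ALU i0+i1 pair
#1 head=2: ld.MEM i2 no-port MEM/MEM
#2 head=3: ld.MEM i3 RAW r1
#3 head=4: or.ALU+st.MEM i4+i5 pair
#4 head=6: ld.MEM i6 RAW r3
#5 head=7: or.ALU+xor.ALU i7+i8 pair
#6 head=9: and.ALU+and.ALU i9+i10 pair

PAIRS = 4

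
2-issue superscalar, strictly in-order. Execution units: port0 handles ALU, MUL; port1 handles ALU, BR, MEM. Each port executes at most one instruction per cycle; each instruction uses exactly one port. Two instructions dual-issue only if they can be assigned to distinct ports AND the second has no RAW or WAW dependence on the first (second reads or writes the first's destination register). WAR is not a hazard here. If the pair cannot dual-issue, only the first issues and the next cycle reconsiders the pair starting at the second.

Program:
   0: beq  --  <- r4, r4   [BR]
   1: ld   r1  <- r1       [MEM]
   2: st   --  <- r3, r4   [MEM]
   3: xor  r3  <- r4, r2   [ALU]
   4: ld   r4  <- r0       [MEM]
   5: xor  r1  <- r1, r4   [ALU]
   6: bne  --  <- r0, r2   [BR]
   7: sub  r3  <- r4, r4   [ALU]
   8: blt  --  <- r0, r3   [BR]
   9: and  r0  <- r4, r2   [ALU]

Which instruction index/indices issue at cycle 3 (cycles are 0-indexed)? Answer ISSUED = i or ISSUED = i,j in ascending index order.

ISSUED = 4

c0: i0 beq  no-port BR/MEM
c1: i1 ld  no-port MEM/MEM
c2: i2+i3 st/xor  pair
c3: i4 ld  RAW r4
c4: i5+i6 xor/bne  pair
c5: i7 sub  RAW r3
c6: i8+i9 blt/and  pair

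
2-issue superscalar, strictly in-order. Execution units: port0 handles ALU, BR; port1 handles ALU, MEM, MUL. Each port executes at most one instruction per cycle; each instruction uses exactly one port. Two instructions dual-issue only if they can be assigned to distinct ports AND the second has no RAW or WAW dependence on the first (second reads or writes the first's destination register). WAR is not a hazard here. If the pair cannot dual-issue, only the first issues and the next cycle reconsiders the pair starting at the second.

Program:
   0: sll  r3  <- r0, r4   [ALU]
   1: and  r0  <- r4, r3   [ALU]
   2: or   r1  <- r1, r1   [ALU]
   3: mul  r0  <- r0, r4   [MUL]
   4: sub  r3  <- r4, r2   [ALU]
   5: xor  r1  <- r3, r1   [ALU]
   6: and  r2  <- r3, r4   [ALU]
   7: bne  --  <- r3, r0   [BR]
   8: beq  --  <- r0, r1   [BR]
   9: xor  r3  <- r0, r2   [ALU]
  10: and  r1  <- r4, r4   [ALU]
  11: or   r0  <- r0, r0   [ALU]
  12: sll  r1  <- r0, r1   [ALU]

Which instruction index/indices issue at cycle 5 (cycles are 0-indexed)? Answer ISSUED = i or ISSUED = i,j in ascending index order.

t=0 i0:sll ; RAW r3
t=1 i1/i2:and+or ; 2-wide
t=2 i3/i4:mul+sub ; 2-wide
t=3 i5/i6:xor+and ; 2-wide
t=4 i7:bne ; no-port BR/BR
t=5 i8/i9:beq+xor ; 2-wide
t=6 i10/i11:and+or ; 2-wide
t=7 i12:sll ; tail

ISSUED = 8,9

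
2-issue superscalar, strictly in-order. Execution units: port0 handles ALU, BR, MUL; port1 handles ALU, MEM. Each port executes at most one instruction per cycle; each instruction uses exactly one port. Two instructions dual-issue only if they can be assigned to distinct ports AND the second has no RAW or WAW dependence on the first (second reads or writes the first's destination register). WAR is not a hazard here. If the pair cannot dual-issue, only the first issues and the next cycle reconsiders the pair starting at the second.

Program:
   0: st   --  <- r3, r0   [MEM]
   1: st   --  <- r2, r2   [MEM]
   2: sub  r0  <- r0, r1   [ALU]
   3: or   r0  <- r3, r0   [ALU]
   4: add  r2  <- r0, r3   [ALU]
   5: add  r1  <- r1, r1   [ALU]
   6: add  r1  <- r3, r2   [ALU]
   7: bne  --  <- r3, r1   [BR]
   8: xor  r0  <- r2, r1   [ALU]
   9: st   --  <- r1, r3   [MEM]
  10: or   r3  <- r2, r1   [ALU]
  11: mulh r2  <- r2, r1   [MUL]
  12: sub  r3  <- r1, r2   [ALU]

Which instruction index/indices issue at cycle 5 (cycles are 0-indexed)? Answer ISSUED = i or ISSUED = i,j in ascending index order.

ISSUED = 7,8

  cy0 -> i0 (st) no-port MEM/MEM
  cy1 -> i1/i2 (st+sub) pair
  cy2 -> i3 (or) RAW r0
  cy3 -> i4/i5 (add+add) pair
  cy4 -> i6 (add) RAW r1
  cy5 -> i7/i8 (bne+xor) pair
  cy6 -> i9/i10 (st+or) pair
  cy7 -> i11 (mulh) RAW r2
  cy8 -> i12 (sub) tail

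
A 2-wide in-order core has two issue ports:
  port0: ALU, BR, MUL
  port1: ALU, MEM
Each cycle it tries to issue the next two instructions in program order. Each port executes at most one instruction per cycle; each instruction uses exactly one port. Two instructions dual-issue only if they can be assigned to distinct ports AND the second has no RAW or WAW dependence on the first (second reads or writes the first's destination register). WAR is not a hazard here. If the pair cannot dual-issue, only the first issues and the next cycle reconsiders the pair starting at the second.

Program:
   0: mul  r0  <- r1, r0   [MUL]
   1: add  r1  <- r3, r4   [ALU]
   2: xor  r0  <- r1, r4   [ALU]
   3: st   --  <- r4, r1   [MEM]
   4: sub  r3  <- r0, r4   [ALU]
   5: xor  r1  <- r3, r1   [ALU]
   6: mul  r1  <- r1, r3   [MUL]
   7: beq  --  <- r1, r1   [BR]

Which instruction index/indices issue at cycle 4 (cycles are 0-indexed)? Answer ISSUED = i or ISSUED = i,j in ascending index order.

t=0 i0/i1:mul.MUL+add.ALU ; 2-wide
t=1 i2/i3:xor.ALU+st.MEM ; 2-wide
t=2 i4:sub.ALU ; RAW r3
t=3 i5:xor.ALU ; RAW+WAW r1
t=4 i6:mul.MUL ; no-port MUL/BR
t=5 i7:beq.BR ; tail

ISSUED = 6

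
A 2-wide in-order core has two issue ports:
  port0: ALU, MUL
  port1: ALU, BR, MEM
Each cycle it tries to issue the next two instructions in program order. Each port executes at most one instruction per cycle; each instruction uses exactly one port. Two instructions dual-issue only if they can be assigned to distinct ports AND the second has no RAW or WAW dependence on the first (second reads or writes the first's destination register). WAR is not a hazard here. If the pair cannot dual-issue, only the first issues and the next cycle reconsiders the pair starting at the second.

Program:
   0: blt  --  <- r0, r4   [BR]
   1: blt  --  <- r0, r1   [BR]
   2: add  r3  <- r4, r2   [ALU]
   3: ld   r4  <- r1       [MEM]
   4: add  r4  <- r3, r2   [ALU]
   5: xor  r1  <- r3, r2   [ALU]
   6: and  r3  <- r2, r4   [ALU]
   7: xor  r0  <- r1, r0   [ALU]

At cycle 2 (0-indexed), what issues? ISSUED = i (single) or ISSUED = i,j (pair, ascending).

[0] i0  blt.BR  -- no-port BR/BR
[1] i1,i2  blt.BR;add.ALU  -- dual
[2] i3  ld.MEM  -- WAW r4
[3] i4,i5  add.ALU;xor.ALU  -- dual
[4] i6,i7  and.ALU;xor.ALU  -- dual

ISSUED = 3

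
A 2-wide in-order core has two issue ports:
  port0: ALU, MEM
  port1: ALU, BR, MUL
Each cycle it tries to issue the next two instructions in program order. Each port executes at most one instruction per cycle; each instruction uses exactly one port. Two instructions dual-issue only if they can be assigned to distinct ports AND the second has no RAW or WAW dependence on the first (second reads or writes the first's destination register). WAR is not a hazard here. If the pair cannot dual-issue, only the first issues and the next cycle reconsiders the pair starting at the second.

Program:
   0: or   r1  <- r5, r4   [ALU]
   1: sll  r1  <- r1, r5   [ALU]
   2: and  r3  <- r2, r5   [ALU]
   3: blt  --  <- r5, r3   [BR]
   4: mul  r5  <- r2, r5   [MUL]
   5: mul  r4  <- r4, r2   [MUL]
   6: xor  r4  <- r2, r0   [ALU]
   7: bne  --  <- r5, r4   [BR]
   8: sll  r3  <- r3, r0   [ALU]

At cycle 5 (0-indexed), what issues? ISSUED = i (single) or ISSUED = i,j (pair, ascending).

t=0 i0:or.ALU ; RAW+WAW r1
t=1 i1&i2:sll.ALU;and.ALU ; dual
t=2 i3:blt.BR ; no-port BR/MUL
t=3 i4:mul.MUL ; no-port MUL/MUL
t=4 i5:mul.MUL ; WAW r4
t=5 i6:xor.ALU ; RAW r4
t=6 i7&i8:bne.BR;sll.ALU ; dual

ISSUED = 6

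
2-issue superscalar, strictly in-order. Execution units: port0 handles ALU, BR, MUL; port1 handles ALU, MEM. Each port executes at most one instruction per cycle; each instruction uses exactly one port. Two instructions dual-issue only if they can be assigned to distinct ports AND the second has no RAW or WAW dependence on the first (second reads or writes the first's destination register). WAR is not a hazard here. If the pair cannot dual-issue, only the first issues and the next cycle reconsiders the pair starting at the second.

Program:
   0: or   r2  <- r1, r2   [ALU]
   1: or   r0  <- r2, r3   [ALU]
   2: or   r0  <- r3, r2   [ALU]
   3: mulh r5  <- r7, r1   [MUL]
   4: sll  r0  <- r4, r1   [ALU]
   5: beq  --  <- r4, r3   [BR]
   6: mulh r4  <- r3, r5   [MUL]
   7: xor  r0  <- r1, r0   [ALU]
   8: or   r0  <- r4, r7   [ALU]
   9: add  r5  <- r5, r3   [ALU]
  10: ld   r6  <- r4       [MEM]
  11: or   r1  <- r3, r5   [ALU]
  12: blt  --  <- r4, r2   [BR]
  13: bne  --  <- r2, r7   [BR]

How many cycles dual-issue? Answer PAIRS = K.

PAIRS = 5

#0 head=0: or i0 RAW r2
#1 head=1: or i1 WAW r0
#2 head=2: or mulh i2,i3 pair
#3 head=4: sll beq i4,i5 pair
#4 head=6: mulh xor i6,i7 pair
#5 head=8: or add i8,i9 pair
#6 head=10: ld or i10,i11 pair
#7 head=12: blt i12 no-port BR/BR
#8 head=13: bne i13 tail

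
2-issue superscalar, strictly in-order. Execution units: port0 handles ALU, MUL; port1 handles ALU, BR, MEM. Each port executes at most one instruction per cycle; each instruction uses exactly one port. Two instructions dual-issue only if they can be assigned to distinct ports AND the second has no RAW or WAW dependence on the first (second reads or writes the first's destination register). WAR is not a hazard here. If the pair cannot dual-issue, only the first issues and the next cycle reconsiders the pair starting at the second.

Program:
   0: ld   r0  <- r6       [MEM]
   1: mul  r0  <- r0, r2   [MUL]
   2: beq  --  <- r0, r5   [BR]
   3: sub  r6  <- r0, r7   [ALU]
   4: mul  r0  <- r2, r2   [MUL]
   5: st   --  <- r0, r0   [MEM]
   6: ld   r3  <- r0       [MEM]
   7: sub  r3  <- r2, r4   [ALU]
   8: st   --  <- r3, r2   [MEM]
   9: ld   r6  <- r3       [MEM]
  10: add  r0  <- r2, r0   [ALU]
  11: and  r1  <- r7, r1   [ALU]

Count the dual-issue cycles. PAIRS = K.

c0: i0 ld  RAW+WAW r0
c1: i1 mul  RAW r0
c2: i2&i3 beq;sub  2-wide
c3: i4 mul  RAW r0
c4: i5 st  no-port MEM/MEM
c5: i6 ld  WAW r3
c6: i7 sub  RAW r3
c7: i8 st  no-port MEM/MEM
c8: i9&i10 ld;add  2-wide
c9: i11 and  tail

PAIRS = 2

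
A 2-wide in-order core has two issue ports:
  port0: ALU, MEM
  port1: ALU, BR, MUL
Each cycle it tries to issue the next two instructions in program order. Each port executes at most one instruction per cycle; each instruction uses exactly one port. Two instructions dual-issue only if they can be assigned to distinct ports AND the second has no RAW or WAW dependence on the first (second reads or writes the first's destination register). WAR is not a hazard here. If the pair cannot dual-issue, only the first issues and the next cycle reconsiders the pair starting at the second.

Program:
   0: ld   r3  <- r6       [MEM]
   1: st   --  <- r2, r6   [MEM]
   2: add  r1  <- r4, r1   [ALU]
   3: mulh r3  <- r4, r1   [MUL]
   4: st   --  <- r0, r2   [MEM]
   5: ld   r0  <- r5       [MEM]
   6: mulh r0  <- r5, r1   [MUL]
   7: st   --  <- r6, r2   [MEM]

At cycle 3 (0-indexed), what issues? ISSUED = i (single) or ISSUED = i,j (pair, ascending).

c0: i0 ld.MEM  no-port MEM/MEM
c1: i1/i2 st.MEM;add.ALU  dual
c2: i3/i4 mulh.MUL;st.MEM  dual
c3: i5 ld.MEM  WAW r0
c4: i6/i7 mulh.MUL;st.MEM  dual

ISSUED = 5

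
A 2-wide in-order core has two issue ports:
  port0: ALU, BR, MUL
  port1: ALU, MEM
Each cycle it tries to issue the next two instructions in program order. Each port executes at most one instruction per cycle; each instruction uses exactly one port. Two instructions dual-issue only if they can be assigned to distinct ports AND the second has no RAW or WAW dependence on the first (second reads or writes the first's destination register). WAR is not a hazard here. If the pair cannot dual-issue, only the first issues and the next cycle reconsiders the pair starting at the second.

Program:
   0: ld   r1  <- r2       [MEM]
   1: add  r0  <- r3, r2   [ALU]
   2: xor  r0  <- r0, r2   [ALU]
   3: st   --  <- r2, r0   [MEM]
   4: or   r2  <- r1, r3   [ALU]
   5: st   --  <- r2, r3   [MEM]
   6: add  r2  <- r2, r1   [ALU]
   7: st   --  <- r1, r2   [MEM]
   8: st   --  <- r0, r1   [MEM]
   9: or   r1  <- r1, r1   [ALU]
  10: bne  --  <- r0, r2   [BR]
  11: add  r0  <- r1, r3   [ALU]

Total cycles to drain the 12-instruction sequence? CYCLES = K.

CYCLES = 7

[0] i0&i1  ld.MEM+add.ALU  -- pair
[1] i2  xor.ALU  -- RAW r0
[2] i3&i4  st.MEM+or.ALU  -- pair
[3] i5&i6  st.MEM+add.ALU  -- pair
[4] i7  st.MEM  -- no-port MEM/MEM
[5] i8&i9  st.MEM+or.ALU  -- pair
[6] i10&i11  bne.BR+add.ALU  -- pair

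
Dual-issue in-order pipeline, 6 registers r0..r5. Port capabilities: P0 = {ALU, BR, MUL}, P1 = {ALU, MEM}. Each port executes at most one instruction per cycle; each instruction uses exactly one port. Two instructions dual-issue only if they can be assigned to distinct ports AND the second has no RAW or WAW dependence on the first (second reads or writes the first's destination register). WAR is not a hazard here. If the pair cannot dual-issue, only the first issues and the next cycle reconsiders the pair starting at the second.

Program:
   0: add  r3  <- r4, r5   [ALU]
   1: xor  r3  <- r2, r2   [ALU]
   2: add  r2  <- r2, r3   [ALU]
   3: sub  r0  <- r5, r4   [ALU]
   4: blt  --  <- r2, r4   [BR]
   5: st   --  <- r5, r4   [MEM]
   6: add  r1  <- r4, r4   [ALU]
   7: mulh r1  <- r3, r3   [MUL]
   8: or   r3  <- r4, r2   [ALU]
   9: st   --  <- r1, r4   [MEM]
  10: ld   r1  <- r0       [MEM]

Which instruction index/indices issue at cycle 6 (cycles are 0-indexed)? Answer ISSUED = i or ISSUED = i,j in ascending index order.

ISSUED = 9

0. add.ALU @i0  | WAW r3
1. xor.ALU @i1  | RAW r3
2. add.ALU;sub.ALU @i2&i3  | pair
3. blt.BR;st.MEM @i4&i5  | pair
4. add.ALU @i6  | WAW r1
5. mulh.MUL;or.ALU @i7&i8  | pair
6. st.MEM @i9  | no-port MEM/MEM
7. ld.MEM @i10  | tail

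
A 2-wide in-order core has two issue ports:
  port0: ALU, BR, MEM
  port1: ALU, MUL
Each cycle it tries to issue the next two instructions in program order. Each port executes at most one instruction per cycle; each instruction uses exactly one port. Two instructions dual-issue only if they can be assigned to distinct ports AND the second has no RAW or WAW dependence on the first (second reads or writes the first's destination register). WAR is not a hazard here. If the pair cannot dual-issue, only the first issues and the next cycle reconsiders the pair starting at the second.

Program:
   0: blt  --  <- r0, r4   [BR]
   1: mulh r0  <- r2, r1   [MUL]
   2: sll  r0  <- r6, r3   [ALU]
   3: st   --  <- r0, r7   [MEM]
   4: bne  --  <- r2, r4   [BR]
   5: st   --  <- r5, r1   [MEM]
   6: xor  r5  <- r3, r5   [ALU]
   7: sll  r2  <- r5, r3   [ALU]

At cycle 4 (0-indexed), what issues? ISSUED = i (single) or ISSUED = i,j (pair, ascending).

ISSUED = 5,6

#0 head=0: blt.BR;mulh.MUL i0/i1 pair
#1 head=2: sll.ALU i2 RAW r0
#2 head=3: st.MEM i3 no-port MEM/BR
#3 head=4: bne.BR i4 no-port BR/MEM
#4 head=5: st.MEM;xor.ALU i5/i6 pair
#5 head=7: sll.ALU i7 tail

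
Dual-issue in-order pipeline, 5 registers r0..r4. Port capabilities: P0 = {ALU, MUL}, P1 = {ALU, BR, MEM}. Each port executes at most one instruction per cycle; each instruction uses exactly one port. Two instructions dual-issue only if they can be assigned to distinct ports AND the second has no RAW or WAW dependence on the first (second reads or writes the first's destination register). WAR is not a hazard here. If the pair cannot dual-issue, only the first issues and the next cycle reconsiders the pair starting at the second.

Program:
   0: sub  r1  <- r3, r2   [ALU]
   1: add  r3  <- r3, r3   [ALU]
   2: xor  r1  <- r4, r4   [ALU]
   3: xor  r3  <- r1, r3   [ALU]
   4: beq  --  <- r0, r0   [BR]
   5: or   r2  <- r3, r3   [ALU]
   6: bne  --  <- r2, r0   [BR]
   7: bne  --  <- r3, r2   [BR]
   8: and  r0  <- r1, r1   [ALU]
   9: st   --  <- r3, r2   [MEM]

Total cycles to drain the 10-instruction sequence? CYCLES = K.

0. sub;add @i0&i1  | dual
1. xor @i2  | RAW r1
2. xor;beq @i3&i4  | dual
3. or @i5  | RAW r2
4. bne @i6  | no-port BR/BR
5. bne;and @i7&i8  | dual
6. st @i9  | tail

CYCLES = 7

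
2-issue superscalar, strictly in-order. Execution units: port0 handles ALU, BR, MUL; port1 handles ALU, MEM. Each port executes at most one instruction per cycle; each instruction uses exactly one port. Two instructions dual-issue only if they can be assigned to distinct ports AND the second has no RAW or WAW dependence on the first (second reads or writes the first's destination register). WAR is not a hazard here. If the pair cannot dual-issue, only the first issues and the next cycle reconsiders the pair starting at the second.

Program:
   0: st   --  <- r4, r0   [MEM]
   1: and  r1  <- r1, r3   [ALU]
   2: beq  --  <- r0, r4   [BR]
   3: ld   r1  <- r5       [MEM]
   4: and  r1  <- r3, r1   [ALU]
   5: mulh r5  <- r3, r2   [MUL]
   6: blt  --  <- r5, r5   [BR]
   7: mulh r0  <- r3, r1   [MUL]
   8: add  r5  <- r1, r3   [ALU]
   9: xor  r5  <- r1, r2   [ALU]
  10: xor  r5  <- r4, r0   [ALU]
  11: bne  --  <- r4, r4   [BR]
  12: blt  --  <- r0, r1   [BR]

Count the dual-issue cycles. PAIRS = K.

0. st.MEM/and.ALU @i0&i1  | 2-wide
1. beq.BR/ld.MEM @i2&i3  | 2-wide
2. and.ALU/mulh.MUL @i4&i5  | 2-wide
3. blt.BR @i6  | no-port BR/MUL
4. mulh.MUL/add.ALU @i7&i8  | 2-wide
5. xor.ALU @i9  | WAW r5
6. xor.ALU/bne.BR @i10&i11  | 2-wide
7. blt.BR @i12  | tail

PAIRS = 5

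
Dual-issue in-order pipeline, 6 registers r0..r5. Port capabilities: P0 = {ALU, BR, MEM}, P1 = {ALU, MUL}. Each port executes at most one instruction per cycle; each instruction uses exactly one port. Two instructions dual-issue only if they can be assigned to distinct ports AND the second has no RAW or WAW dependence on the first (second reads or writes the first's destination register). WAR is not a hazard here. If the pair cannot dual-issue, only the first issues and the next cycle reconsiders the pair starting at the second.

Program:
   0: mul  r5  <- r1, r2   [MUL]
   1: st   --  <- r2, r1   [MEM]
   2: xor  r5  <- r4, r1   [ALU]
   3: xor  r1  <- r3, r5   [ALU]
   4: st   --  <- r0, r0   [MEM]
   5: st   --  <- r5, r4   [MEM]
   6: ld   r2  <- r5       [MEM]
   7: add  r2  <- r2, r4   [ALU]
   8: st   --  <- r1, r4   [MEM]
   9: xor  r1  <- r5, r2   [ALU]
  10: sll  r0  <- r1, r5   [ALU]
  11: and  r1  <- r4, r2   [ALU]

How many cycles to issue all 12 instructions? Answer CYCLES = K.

CYCLES = 8

t=0 i0&i1:mul.MUL st.MEM ; dual
t=1 i2:xor.ALU ; RAW r5
t=2 i3&i4:xor.ALU st.MEM ; dual
t=3 i5:st.MEM ; no-port MEM/MEM
t=4 i6:ld.MEM ; RAW+WAW r2
t=5 i7&i8:add.ALU st.MEM ; dual
t=6 i9:xor.ALU ; RAW r1
t=7 i10&i11:sll.ALU and.ALU ; dual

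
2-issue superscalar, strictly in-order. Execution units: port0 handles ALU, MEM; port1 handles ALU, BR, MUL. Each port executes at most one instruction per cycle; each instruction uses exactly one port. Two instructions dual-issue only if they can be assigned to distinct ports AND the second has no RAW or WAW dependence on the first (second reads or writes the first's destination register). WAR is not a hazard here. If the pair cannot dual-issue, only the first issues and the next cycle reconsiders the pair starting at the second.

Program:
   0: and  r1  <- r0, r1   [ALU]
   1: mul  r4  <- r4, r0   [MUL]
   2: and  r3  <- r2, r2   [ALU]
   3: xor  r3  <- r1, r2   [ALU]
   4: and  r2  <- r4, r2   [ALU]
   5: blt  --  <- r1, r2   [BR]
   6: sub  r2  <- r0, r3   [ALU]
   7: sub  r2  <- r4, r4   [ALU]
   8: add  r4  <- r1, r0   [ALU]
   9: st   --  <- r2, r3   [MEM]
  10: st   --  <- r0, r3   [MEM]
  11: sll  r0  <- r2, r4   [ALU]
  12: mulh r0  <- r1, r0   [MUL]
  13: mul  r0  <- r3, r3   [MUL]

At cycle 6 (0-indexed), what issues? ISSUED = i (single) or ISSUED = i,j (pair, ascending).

0. and;mul @i0+i1  | dual
1. and @i2  | WAW r3
2. xor;and @i3+i4  | dual
3. blt;sub @i5+i6  | dual
4. sub;add @i7+i8  | dual
5. st @i9  | no-port MEM/MEM
6. st;sll @i10+i11  | dual
7. mulh @i12  | no-port MUL/MUL
8. mul @i13  | tail

ISSUED = 10,11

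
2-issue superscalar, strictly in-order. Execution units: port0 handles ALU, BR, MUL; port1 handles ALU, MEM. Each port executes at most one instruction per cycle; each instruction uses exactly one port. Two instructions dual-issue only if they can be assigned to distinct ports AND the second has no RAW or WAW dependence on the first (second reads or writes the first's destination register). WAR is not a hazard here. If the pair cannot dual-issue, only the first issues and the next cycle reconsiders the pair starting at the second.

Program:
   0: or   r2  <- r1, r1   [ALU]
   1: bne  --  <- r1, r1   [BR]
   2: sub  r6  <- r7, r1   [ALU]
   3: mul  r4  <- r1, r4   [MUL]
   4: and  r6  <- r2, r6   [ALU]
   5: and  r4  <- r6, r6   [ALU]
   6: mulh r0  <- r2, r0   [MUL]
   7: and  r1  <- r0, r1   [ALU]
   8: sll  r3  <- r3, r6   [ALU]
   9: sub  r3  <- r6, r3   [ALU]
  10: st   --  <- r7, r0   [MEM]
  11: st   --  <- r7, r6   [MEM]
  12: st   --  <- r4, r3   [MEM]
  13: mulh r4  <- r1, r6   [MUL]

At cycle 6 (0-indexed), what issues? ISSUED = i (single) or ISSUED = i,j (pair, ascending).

0. or.ALU+bne.BR @i0&i1  | 2-wide
1. sub.ALU+mul.MUL @i2&i3  | 2-wide
2. and.ALU @i4  | RAW r6
3. and.ALU+mulh.MUL @i5&i6  | 2-wide
4. and.ALU+sll.ALU @i7&i8  | 2-wide
5. sub.ALU+st.MEM @i9&i10  | 2-wide
6. st.MEM @i11  | no-port MEM/MEM
7. st.MEM+mulh.MUL @i12&i13  | 2-wide

ISSUED = 11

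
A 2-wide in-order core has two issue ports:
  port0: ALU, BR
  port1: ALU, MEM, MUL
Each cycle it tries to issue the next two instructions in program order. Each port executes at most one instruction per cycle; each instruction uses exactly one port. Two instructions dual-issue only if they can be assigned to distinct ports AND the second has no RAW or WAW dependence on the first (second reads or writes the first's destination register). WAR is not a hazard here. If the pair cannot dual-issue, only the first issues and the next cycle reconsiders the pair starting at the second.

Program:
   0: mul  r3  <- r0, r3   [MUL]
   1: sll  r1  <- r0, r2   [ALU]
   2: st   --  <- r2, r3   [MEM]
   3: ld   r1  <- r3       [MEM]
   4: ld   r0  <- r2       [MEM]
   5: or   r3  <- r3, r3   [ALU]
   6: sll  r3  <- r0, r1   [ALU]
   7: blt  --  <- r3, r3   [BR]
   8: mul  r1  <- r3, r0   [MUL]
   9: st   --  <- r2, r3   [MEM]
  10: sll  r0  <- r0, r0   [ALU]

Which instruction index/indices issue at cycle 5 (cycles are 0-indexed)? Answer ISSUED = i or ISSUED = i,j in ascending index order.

ISSUED = 7,8

c0: i0/i1 mul.MUL sll.ALU  pair
c1: i2 st.MEM  no-port MEM/MEM
c2: i3 ld.MEM  no-port MEM/MEM
c3: i4/i5 ld.MEM or.ALU  pair
c4: i6 sll.ALU  RAW r3
c5: i7/i8 blt.BR mul.MUL  pair
c6: i9/i10 st.MEM sll.ALU  pair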